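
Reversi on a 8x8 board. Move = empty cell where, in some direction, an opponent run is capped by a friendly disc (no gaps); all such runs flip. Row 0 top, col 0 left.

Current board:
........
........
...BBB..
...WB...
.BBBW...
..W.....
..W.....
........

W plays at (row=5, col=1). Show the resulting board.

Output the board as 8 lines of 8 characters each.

Place W at (5,1); scan 8 dirs for brackets.
Dir NW: first cell '.' (not opp) -> no flip
Dir N: opp run (4,1), next='.' -> no flip
Dir NE: opp run (4,2) capped by W -> flip
Dir W: first cell '.' (not opp) -> no flip
Dir E: first cell 'W' (not opp) -> no flip
Dir SW: first cell '.' (not opp) -> no flip
Dir S: first cell '.' (not opp) -> no flip
Dir SE: first cell 'W' (not opp) -> no flip
All flips: (4,2)

Answer: ........
........
...BBB..
...WB...
.BWBW...
.WW.....
..W.....
........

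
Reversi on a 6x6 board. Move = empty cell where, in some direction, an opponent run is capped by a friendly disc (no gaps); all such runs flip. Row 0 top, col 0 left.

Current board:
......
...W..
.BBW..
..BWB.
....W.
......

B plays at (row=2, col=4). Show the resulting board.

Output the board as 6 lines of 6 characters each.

Place B at (2,4); scan 8 dirs for brackets.
Dir NW: opp run (1,3), next='.' -> no flip
Dir N: first cell '.' (not opp) -> no flip
Dir NE: first cell '.' (not opp) -> no flip
Dir W: opp run (2,3) capped by B -> flip
Dir E: first cell '.' (not opp) -> no flip
Dir SW: opp run (3,3), next='.' -> no flip
Dir S: first cell 'B' (not opp) -> no flip
Dir SE: first cell '.' (not opp) -> no flip
All flips: (2,3)

Answer: ......
...W..
.BBBB.
..BWB.
....W.
......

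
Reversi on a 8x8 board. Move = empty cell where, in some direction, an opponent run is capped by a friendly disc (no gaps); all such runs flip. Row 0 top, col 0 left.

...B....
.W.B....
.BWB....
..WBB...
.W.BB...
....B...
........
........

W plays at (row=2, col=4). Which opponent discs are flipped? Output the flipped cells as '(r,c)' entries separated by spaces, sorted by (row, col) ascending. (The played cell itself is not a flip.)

Dir NW: opp run (1,3), next='.' -> no flip
Dir N: first cell '.' (not opp) -> no flip
Dir NE: first cell '.' (not opp) -> no flip
Dir W: opp run (2,3) capped by W -> flip
Dir E: first cell '.' (not opp) -> no flip
Dir SW: opp run (3,3), next='.' -> no flip
Dir S: opp run (3,4) (4,4) (5,4), next='.' -> no flip
Dir SE: first cell '.' (not opp) -> no flip

Answer: (2,3)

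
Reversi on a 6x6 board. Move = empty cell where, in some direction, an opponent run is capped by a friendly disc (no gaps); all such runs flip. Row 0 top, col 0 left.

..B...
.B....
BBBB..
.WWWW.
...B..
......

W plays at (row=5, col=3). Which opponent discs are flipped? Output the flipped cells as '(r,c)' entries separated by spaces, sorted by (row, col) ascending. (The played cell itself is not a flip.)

Dir NW: first cell '.' (not opp) -> no flip
Dir N: opp run (4,3) capped by W -> flip
Dir NE: first cell '.' (not opp) -> no flip
Dir W: first cell '.' (not opp) -> no flip
Dir E: first cell '.' (not opp) -> no flip
Dir SW: edge -> no flip
Dir S: edge -> no flip
Dir SE: edge -> no flip

Answer: (4,3)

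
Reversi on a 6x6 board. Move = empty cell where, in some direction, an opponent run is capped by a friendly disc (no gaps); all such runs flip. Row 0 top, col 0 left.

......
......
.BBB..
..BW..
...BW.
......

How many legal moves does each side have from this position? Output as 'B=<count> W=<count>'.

-- B to move --
(2,4): no bracket -> illegal
(3,4): flips 1 -> legal
(3,5): no bracket -> illegal
(4,2): no bracket -> illegal
(4,5): flips 1 -> legal
(5,3): no bracket -> illegal
(5,4): no bracket -> illegal
(5,5): flips 2 -> legal
B mobility = 3
-- W to move --
(1,0): no bracket -> illegal
(1,1): flips 1 -> legal
(1,2): no bracket -> illegal
(1,3): flips 1 -> legal
(1,4): no bracket -> illegal
(2,0): no bracket -> illegal
(2,4): no bracket -> illegal
(3,0): no bracket -> illegal
(3,1): flips 1 -> legal
(3,4): no bracket -> illegal
(4,1): no bracket -> illegal
(4,2): flips 1 -> legal
(5,2): no bracket -> illegal
(5,3): flips 1 -> legal
(5,4): no bracket -> illegal
W mobility = 5

Answer: B=3 W=5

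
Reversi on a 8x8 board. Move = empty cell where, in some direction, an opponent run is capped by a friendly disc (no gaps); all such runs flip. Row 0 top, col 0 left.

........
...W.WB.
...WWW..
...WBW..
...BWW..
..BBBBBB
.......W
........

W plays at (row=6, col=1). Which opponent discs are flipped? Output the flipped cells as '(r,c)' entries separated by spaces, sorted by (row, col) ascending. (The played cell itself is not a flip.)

Answer: (3,4) (4,3) (5,2)

Derivation:
Dir NW: first cell '.' (not opp) -> no flip
Dir N: first cell '.' (not opp) -> no flip
Dir NE: opp run (5,2) (4,3) (3,4) capped by W -> flip
Dir W: first cell '.' (not opp) -> no flip
Dir E: first cell '.' (not opp) -> no flip
Dir SW: first cell '.' (not opp) -> no flip
Dir S: first cell '.' (not opp) -> no flip
Dir SE: first cell '.' (not opp) -> no flip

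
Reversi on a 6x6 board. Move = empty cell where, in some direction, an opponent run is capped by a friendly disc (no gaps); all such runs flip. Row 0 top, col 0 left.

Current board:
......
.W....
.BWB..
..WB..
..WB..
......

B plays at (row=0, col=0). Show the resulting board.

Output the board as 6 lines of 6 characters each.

Place B at (0,0); scan 8 dirs for brackets.
Dir NW: edge -> no flip
Dir N: edge -> no flip
Dir NE: edge -> no flip
Dir W: edge -> no flip
Dir E: first cell '.' (not opp) -> no flip
Dir SW: edge -> no flip
Dir S: first cell '.' (not opp) -> no flip
Dir SE: opp run (1,1) (2,2) capped by B -> flip
All flips: (1,1) (2,2)

Answer: B.....
.B....
.BBB..
..WB..
..WB..
......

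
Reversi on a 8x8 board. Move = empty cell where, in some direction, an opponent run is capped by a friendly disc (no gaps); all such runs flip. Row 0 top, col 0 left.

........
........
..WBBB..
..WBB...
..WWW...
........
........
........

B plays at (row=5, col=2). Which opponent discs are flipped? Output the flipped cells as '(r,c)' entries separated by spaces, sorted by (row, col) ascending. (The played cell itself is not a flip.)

Answer: (4,3)

Derivation:
Dir NW: first cell '.' (not opp) -> no flip
Dir N: opp run (4,2) (3,2) (2,2), next='.' -> no flip
Dir NE: opp run (4,3) capped by B -> flip
Dir W: first cell '.' (not opp) -> no flip
Dir E: first cell '.' (not opp) -> no flip
Dir SW: first cell '.' (not opp) -> no flip
Dir S: first cell '.' (not opp) -> no flip
Dir SE: first cell '.' (not opp) -> no flip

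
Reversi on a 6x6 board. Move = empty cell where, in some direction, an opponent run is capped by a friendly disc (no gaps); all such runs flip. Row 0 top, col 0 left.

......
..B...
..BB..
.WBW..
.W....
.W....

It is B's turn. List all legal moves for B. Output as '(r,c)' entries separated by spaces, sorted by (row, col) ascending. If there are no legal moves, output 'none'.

(2,0): no bracket -> illegal
(2,1): no bracket -> illegal
(2,4): no bracket -> illegal
(3,0): flips 1 -> legal
(3,4): flips 1 -> legal
(4,0): flips 1 -> legal
(4,2): no bracket -> illegal
(4,3): flips 1 -> legal
(4,4): flips 1 -> legal
(5,0): flips 1 -> legal
(5,2): no bracket -> illegal

Answer: (3,0) (3,4) (4,0) (4,3) (4,4) (5,0)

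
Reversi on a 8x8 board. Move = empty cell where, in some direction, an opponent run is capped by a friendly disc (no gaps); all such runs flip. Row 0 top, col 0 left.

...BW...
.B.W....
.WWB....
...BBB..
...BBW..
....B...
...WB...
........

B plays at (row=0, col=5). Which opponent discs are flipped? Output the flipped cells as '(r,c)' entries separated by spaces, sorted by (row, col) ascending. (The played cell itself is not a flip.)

Dir NW: edge -> no flip
Dir N: edge -> no flip
Dir NE: edge -> no flip
Dir W: opp run (0,4) capped by B -> flip
Dir E: first cell '.' (not opp) -> no flip
Dir SW: first cell '.' (not opp) -> no flip
Dir S: first cell '.' (not opp) -> no flip
Dir SE: first cell '.' (not opp) -> no flip

Answer: (0,4)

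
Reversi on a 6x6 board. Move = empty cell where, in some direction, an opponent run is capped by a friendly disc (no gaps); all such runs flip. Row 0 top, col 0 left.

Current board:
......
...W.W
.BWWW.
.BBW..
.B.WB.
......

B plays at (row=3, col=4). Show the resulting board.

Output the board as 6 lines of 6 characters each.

Answer: ......
...W.W
.BWWW.
.BBBB.
.B.WB.
......

Derivation:
Place B at (3,4); scan 8 dirs for brackets.
Dir NW: opp run (2,3), next='.' -> no flip
Dir N: opp run (2,4), next='.' -> no flip
Dir NE: first cell '.' (not opp) -> no flip
Dir W: opp run (3,3) capped by B -> flip
Dir E: first cell '.' (not opp) -> no flip
Dir SW: opp run (4,3), next='.' -> no flip
Dir S: first cell 'B' (not opp) -> no flip
Dir SE: first cell '.' (not opp) -> no flip
All flips: (3,3)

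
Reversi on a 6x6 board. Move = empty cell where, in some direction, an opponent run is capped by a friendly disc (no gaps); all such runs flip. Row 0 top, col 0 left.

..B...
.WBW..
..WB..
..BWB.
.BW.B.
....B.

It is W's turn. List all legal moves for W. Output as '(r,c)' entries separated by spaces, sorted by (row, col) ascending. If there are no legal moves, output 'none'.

Answer: (2,4) (3,1) (3,5) (4,0) (5,5)

Derivation:
(0,1): no bracket -> illegal
(0,3): no bracket -> illegal
(1,4): no bracket -> illegal
(2,1): no bracket -> illegal
(2,4): flips 1 -> legal
(2,5): no bracket -> illegal
(3,0): no bracket -> illegal
(3,1): flips 1 -> legal
(3,5): flips 1 -> legal
(4,0): flips 1 -> legal
(4,3): no bracket -> illegal
(4,5): no bracket -> illegal
(5,0): no bracket -> illegal
(5,1): no bracket -> illegal
(5,2): no bracket -> illegal
(5,3): no bracket -> illegal
(5,5): flips 1 -> legal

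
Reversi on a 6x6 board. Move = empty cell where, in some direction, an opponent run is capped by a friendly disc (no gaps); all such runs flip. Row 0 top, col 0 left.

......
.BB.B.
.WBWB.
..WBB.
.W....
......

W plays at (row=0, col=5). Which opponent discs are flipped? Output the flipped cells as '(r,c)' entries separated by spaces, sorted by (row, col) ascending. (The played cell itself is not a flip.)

Answer: (1,4)

Derivation:
Dir NW: edge -> no flip
Dir N: edge -> no flip
Dir NE: edge -> no flip
Dir W: first cell '.' (not opp) -> no flip
Dir E: edge -> no flip
Dir SW: opp run (1,4) capped by W -> flip
Dir S: first cell '.' (not opp) -> no flip
Dir SE: edge -> no flip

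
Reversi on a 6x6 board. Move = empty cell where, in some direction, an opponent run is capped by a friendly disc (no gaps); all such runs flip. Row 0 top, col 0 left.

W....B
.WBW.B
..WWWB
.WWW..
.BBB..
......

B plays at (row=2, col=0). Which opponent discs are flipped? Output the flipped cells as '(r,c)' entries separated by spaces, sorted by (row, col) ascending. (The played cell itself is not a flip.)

Answer: (3,1)

Derivation:
Dir NW: edge -> no flip
Dir N: first cell '.' (not opp) -> no flip
Dir NE: opp run (1,1), next='.' -> no flip
Dir W: edge -> no flip
Dir E: first cell '.' (not opp) -> no flip
Dir SW: edge -> no flip
Dir S: first cell '.' (not opp) -> no flip
Dir SE: opp run (3,1) capped by B -> flip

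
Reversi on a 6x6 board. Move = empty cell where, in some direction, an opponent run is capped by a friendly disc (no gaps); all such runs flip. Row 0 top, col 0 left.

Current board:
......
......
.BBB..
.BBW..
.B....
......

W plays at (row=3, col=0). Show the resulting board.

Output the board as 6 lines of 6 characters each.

Place W at (3,0); scan 8 dirs for brackets.
Dir NW: edge -> no flip
Dir N: first cell '.' (not opp) -> no flip
Dir NE: opp run (2,1), next='.' -> no flip
Dir W: edge -> no flip
Dir E: opp run (3,1) (3,2) capped by W -> flip
Dir SW: edge -> no flip
Dir S: first cell '.' (not opp) -> no flip
Dir SE: opp run (4,1), next='.' -> no flip
All flips: (3,1) (3,2)

Answer: ......
......
.BBB..
WWWW..
.B....
......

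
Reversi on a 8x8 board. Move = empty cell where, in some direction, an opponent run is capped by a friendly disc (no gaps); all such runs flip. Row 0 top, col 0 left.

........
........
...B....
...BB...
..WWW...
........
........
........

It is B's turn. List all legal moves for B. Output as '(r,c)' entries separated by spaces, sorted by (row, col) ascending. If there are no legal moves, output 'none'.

Answer: (5,1) (5,2) (5,3) (5,4) (5,5)

Derivation:
(3,1): no bracket -> illegal
(3,2): no bracket -> illegal
(3,5): no bracket -> illegal
(4,1): no bracket -> illegal
(4,5): no bracket -> illegal
(5,1): flips 1 -> legal
(5,2): flips 1 -> legal
(5,3): flips 1 -> legal
(5,4): flips 1 -> legal
(5,5): flips 1 -> legal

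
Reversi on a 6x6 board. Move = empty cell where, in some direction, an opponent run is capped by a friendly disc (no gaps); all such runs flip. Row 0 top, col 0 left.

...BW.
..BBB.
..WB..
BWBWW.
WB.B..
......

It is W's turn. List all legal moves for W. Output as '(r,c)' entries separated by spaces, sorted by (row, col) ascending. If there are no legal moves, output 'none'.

Answer: (0,1) (0,2) (2,0) (2,4) (4,2) (5,1) (5,2) (5,3)

Derivation:
(0,1): flips 2 -> legal
(0,2): flips 2 -> legal
(0,5): no bracket -> illegal
(1,1): no bracket -> illegal
(1,5): no bracket -> illegal
(2,0): flips 1 -> legal
(2,1): no bracket -> illegal
(2,4): flips 2 -> legal
(2,5): no bracket -> illegal
(4,2): flips 2 -> legal
(4,4): no bracket -> illegal
(5,0): no bracket -> illegal
(5,1): flips 1 -> legal
(5,2): flips 1 -> legal
(5,3): flips 1 -> legal
(5,4): no bracket -> illegal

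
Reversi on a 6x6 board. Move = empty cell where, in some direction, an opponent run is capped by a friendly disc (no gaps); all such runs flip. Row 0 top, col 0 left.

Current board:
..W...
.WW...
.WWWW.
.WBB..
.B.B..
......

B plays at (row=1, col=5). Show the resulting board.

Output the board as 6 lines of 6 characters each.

Place B at (1,5); scan 8 dirs for brackets.
Dir NW: first cell '.' (not opp) -> no flip
Dir N: first cell '.' (not opp) -> no flip
Dir NE: edge -> no flip
Dir W: first cell '.' (not opp) -> no flip
Dir E: edge -> no flip
Dir SW: opp run (2,4) capped by B -> flip
Dir S: first cell '.' (not opp) -> no flip
Dir SE: edge -> no flip
All flips: (2,4)

Answer: ..W...
.WW..B
.WWWB.
.WBB..
.B.B..
......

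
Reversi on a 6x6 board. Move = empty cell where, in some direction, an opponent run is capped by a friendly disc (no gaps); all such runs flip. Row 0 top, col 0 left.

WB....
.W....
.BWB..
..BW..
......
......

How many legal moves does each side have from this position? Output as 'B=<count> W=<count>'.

Answer: B=3 W=6

Derivation:
-- B to move --
(0,2): no bracket -> illegal
(1,0): no bracket -> illegal
(1,2): flips 1 -> legal
(1,3): no bracket -> illegal
(2,0): no bracket -> illegal
(2,4): no bracket -> illegal
(3,1): no bracket -> illegal
(3,4): flips 1 -> legal
(4,2): no bracket -> illegal
(4,3): flips 1 -> legal
(4,4): no bracket -> illegal
B mobility = 3
-- W to move --
(0,2): flips 1 -> legal
(1,0): no bracket -> illegal
(1,2): no bracket -> illegal
(1,3): flips 1 -> legal
(1,4): no bracket -> illegal
(2,0): flips 1 -> legal
(2,4): flips 1 -> legal
(3,0): no bracket -> illegal
(3,1): flips 2 -> legal
(3,4): no bracket -> illegal
(4,1): no bracket -> illegal
(4,2): flips 1 -> legal
(4,3): no bracket -> illegal
W mobility = 6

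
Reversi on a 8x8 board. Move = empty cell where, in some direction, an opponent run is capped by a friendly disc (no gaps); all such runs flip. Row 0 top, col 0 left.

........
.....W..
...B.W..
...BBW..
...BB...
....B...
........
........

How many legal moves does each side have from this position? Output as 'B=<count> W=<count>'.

-- B to move --
(0,4): no bracket -> illegal
(0,5): no bracket -> illegal
(0,6): no bracket -> illegal
(1,4): no bracket -> illegal
(1,6): flips 1 -> legal
(2,4): no bracket -> illegal
(2,6): flips 1 -> legal
(3,6): flips 1 -> legal
(4,5): no bracket -> illegal
(4,6): no bracket -> illegal
B mobility = 3
-- W to move --
(1,2): no bracket -> illegal
(1,3): no bracket -> illegal
(1,4): no bracket -> illegal
(2,2): no bracket -> illegal
(2,4): no bracket -> illegal
(3,2): flips 2 -> legal
(4,2): no bracket -> illegal
(4,5): no bracket -> illegal
(5,2): flips 2 -> legal
(5,3): flips 1 -> legal
(5,5): no bracket -> illegal
(6,3): no bracket -> illegal
(6,4): no bracket -> illegal
(6,5): no bracket -> illegal
W mobility = 3

Answer: B=3 W=3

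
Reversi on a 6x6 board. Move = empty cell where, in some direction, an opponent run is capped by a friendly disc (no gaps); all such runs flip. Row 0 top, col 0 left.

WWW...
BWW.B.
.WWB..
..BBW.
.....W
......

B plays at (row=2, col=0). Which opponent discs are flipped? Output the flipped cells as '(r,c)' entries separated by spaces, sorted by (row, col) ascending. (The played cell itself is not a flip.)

Dir NW: edge -> no flip
Dir N: first cell 'B' (not opp) -> no flip
Dir NE: opp run (1,1) (0,2), next=edge -> no flip
Dir W: edge -> no flip
Dir E: opp run (2,1) (2,2) capped by B -> flip
Dir SW: edge -> no flip
Dir S: first cell '.' (not opp) -> no flip
Dir SE: first cell '.' (not opp) -> no flip

Answer: (2,1) (2,2)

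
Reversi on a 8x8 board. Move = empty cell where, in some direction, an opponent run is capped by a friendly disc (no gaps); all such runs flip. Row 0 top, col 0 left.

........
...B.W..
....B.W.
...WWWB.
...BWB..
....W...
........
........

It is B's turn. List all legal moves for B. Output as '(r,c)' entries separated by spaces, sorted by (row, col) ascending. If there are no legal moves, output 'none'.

Answer: (0,6) (1,6) (2,3) (2,5) (3,2) (4,2) (4,6) (6,3) (6,4) (6,5)

Derivation:
(0,4): no bracket -> illegal
(0,5): no bracket -> illegal
(0,6): flips 1 -> legal
(1,4): no bracket -> illegal
(1,6): flips 1 -> legal
(1,7): no bracket -> illegal
(2,2): no bracket -> illegal
(2,3): flips 2 -> legal
(2,5): flips 2 -> legal
(2,7): no bracket -> illegal
(3,2): flips 3 -> legal
(3,7): no bracket -> illegal
(4,2): flips 1 -> legal
(4,6): flips 1 -> legal
(5,3): no bracket -> illegal
(5,5): no bracket -> illegal
(6,3): flips 1 -> legal
(6,4): flips 3 -> legal
(6,5): flips 1 -> legal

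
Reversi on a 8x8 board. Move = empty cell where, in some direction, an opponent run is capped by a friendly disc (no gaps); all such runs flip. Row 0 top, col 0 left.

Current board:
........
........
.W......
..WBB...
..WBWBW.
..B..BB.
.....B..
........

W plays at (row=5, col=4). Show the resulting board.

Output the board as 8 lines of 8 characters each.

Answer: ........
........
.W......
..WBB...
..WWWBW.
..B.WBB.
.....B..
........

Derivation:
Place W at (5,4); scan 8 dirs for brackets.
Dir NW: opp run (4,3) capped by W -> flip
Dir N: first cell 'W' (not opp) -> no flip
Dir NE: opp run (4,5), next='.' -> no flip
Dir W: first cell '.' (not opp) -> no flip
Dir E: opp run (5,5) (5,6), next='.' -> no flip
Dir SW: first cell '.' (not opp) -> no flip
Dir S: first cell '.' (not opp) -> no flip
Dir SE: opp run (6,5), next='.' -> no flip
All flips: (4,3)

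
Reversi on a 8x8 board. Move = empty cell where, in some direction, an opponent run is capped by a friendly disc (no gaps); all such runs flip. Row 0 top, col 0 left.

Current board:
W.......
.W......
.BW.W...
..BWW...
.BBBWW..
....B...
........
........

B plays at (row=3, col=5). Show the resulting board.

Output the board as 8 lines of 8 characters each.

Place B at (3,5); scan 8 dirs for brackets.
Dir NW: opp run (2,4), next='.' -> no flip
Dir N: first cell '.' (not opp) -> no flip
Dir NE: first cell '.' (not opp) -> no flip
Dir W: opp run (3,4) (3,3) capped by B -> flip
Dir E: first cell '.' (not opp) -> no flip
Dir SW: opp run (4,4), next='.' -> no flip
Dir S: opp run (4,5), next='.' -> no flip
Dir SE: first cell '.' (not opp) -> no flip
All flips: (3,3) (3,4)

Answer: W.......
.W......
.BW.W...
..BBBB..
.BBBWW..
....B...
........
........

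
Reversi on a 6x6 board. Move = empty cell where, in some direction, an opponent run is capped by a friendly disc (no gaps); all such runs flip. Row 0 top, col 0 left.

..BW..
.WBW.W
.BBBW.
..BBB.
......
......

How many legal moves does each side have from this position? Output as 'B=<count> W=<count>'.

Answer: B=8 W=7

Derivation:
-- B to move --
(0,0): flips 1 -> legal
(0,1): flips 1 -> legal
(0,4): flips 2 -> legal
(0,5): no bracket -> illegal
(1,0): flips 1 -> legal
(1,4): flips 2 -> legal
(2,0): flips 1 -> legal
(2,5): flips 1 -> legal
(3,5): flips 2 -> legal
B mobility = 8
-- W to move --
(0,1): flips 1 -> legal
(1,0): no bracket -> illegal
(1,4): no bracket -> illegal
(2,0): flips 3 -> legal
(2,5): no bracket -> illegal
(3,0): flips 2 -> legal
(3,1): flips 2 -> legal
(3,5): no bracket -> illegal
(4,1): no bracket -> illegal
(4,2): flips 1 -> legal
(4,3): flips 2 -> legal
(4,4): flips 3 -> legal
(4,5): no bracket -> illegal
W mobility = 7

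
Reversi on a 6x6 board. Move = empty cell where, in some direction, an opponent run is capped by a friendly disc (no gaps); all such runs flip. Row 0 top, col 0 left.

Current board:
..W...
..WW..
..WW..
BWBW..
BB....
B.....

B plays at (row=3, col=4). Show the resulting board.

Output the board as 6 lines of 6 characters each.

Place B at (3,4); scan 8 dirs for brackets.
Dir NW: opp run (2,3) (1,2), next='.' -> no flip
Dir N: first cell '.' (not opp) -> no flip
Dir NE: first cell '.' (not opp) -> no flip
Dir W: opp run (3,3) capped by B -> flip
Dir E: first cell '.' (not opp) -> no flip
Dir SW: first cell '.' (not opp) -> no flip
Dir S: first cell '.' (not opp) -> no flip
Dir SE: first cell '.' (not opp) -> no flip
All flips: (3,3)

Answer: ..W...
..WW..
..WW..
BWBBB.
BB....
B.....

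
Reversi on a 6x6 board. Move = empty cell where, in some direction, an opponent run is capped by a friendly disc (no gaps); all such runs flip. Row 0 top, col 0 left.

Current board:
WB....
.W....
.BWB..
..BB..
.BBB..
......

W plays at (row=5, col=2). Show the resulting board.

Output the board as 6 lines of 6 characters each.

Answer: WB....
.W....
.BWB..
..WB..
.BWB..
..W...

Derivation:
Place W at (5,2); scan 8 dirs for brackets.
Dir NW: opp run (4,1), next='.' -> no flip
Dir N: opp run (4,2) (3,2) capped by W -> flip
Dir NE: opp run (4,3), next='.' -> no flip
Dir W: first cell '.' (not opp) -> no flip
Dir E: first cell '.' (not opp) -> no flip
Dir SW: edge -> no flip
Dir S: edge -> no flip
Dir SE: edge -> no flip
All flips: (3,2) (4,2)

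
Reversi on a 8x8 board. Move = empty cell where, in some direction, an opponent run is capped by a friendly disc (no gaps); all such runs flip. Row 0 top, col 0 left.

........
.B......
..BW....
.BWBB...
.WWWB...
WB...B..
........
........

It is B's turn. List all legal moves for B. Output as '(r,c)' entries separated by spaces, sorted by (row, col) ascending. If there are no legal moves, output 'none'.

Answer: (1,2) (1,3) (2,4) (4,0) (5,2) (5,3)

Derivation:
(1,2): flips 1 -> legal
(1,3): flips 1 -> legal
(1,4): no bracket -> illegal
(2,1): no bracket -> illegal
(2,4): flips 1 -> legal
(3,0): no bracket -> illegal
(4,0): flips 3 -> legal
(5,2): flips 3 -> legal
(5,3): flips 2 -> legal
(5,4): no bracket -> illegal
(6,0): no bracket -> illegal
(6,1): no bracket -> illegal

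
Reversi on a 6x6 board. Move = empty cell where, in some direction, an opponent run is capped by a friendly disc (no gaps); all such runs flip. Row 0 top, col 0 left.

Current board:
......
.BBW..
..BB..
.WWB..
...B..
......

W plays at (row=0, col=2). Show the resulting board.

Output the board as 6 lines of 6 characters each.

Answer: ..W...
.BWW..
..WB..
.WWB..
...B..
......

Derivation:
Place W at (0,2); scan 8 dirs for brackets.
Dir NW: edge -> no flip
Dir N: edge -> no flip
Dir NE: edge -> no flip
Dir W: first cell '.' (not opp) -> no flip
Dir E: first cell '.' (not opp) -> no flip
Dir SW: opp run (1,1), next='.' -> no flip
Dir S: opp run (1,2) (2,2) capped by W -> flip
Dir SE: first cell 'W' (not opp) -> no flip
All flips: (1,2) (2,2)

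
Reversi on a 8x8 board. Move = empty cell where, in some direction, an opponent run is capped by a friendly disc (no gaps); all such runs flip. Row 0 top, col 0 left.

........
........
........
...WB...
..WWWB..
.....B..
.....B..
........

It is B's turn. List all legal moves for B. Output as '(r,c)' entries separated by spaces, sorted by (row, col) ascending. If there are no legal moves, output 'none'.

(2,2): flips 2 -> legal
(2,3): no bracket -> illegal
(2,4): no bracket -> illegal
(3,1): no bracket -> illegal
(3,2): flips 1 -> legal
(3,5): no bracket -> illegal
(4,1): flips 3 -> legal
(5,1): no bracket -> illegal
(5,2): flips 1 -> legal
(5,3): no bracket -> illegal
(5,4): flips 1 -> legal

Answer: (2,2) (3,2) (4,1) (5,2) (5,4)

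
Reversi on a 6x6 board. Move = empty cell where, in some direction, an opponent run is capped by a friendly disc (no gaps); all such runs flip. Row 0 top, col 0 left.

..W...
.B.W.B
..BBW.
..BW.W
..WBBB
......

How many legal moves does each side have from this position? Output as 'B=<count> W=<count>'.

Answer: B=7 W=7

Derivation:
-- B to move --
(0,1): no bracket -> illegal
(0,3): flips 1 -> legal
(0,4): flips 1 -> legal
(1,2): no bracket -> illegal
(1,4): no bracket -> illegal
(2,5): flips 2 -> legal
(3,1): no bracket -> illegal
(3,4): flips 1 -> legal
(4,1): flips 1 -> legal
(5,1): flips 3 -> legal
(5,2): flips 1 -> legal
(5,3): no bracket -> illegal
B mobility = 7
-- W to move --
(0,0): flips 2 -> legal
(0,1): no bracket -> illegal
(0,4): no bracket -> illegal
(0,5): no bracket -> illegal
(1,0): no bracket -> illegal
(1,2): flips 2 -> legal
(1,4): no bracket -> illegal
(2,0): flips 1 -> legal
(2,1): flips 2 -> legal
(2,5): no bracket -> illegal
(3,1): flips 2 -> legal
(3,4): no bracket -> illegal
(4,1): no bracket -> illegal
(5,2): no bracket -> illegal
(5,3): flips 2 -> legal
(5,4): no bracket -> illegal
(5,5): flips 2 -> legal
W mobility = 7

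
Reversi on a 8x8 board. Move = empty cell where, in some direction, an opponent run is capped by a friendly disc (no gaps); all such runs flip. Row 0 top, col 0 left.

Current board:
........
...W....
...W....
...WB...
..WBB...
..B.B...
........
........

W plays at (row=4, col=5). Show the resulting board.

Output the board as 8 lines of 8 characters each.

Answer: ........
...W....
...W....
...WW...
..WWWW..
..B.B...
........
........

Derivation:
Place W at (4,5); scan 8 dirs for brackets.
Dir NW: opp run (3,4) capped by W -> flip
Dir N: first cell '.' (not opp) -> no flip
Dir NE: first cell '.' (not opp) -> no flip
Dir W: opp run (4,4) (4,3) capped by W -> flip
Dir E: first cell '.' (not opp) -> no flip
Dir SW: opp run (5,4), next='.' -> no flip
Dir S: first cell '.' (not opp) -> no flip
Dir SE: first cell '.' (not opp) -> no flip
All flips: (3,4) (4,3) (4,4)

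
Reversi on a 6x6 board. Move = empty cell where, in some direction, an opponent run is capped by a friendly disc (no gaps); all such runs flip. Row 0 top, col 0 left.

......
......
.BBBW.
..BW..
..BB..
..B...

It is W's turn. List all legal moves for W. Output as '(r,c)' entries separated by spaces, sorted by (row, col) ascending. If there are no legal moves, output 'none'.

(1,0): no bracket -> illegal
(1,1): flips 1 -> legal
(1,2): no bracket -> illegal
(1,3): flips 1 -> legal
(1,4): no bracket -> illegal
(2,0): flips 3 -> legal
(3,0): no bracket -> illegal
(3,1): flips 1 -> legal
(3,4): no bracket -> illegal
(4,1): no bracket -> illegal
(4,4): no bracket -> illegal
(5,1): flips 1 -> legal
(5,3): flips 1 -> legal
(5,4): no bracket -> illegal

Answer: (1,1) (1,3) (2,0) (3,1) (5,1) (5,3)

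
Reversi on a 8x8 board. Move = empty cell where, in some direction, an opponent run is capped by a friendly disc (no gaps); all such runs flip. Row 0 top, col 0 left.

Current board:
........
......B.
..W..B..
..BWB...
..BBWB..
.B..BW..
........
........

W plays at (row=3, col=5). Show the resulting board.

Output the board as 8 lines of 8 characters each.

Answer: ........
......B.
..W..B..
..BWWW..
..BBWW..
.B..BW..
........
........

Derivation:
Place W at (3,5); scan 8 dirs for brackets.
Dir NW: first cell '.' (not opp) -> no flip
Dir N: opp run (2,5), next='.' -> no flip
Dir NE: first cell '.' (not opp) -> no flip
Dir W: opp run (3,4) capped by W -> flip
Dir E: first cell '.' (not opp) -> no flip
Dir SW: first cell 'W' (not opp) -> no flip
Dir S: opp run (4,5) capped by W -> flip
Dir SE: first cell '.' (not opp) -> no flip
All flips: (3,4) (4,5)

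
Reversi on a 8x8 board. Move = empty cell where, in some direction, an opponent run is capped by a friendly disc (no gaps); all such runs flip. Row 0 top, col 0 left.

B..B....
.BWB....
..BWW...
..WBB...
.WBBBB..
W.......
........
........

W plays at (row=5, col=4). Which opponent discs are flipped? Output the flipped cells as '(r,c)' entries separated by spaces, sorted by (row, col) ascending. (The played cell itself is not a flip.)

Dir NW: opp run (4,3) capped by W -> flip
Dir N: opp run (4,4) (3,4) capped by W -> flip
Dir NE: opp run (4,5), next='.' -> no flip
Dir W: first cell '.' (not opp) -> no flip
Dir E: first cell '.' (not opp) -> no flip
Dir SW: first cell '.' (not opp) -> no flip
Dir S: first cell '.' (not opp) -> no flip
Dir SE: first cell '.' (not opp) -> no flip

Answer: (3,4) (4,3) (4,4)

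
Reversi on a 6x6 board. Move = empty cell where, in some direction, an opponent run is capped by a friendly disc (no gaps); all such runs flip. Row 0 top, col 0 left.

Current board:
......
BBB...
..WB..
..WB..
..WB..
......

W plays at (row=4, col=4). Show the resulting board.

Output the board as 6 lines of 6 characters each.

Place W at (4,4); scan 8 dirs for brackets.
Dir NW: opp run (3,3) capped by W -> flip
Dir N: first cell '.' (not opp) -> no flip
Dir NE: first cell '.' (not opp) -> no flip
Dir W: opp run (4,3) capped by W -> flip
Dir E: first cell '.' (not opp) -> no flip
Dir SW: first cell '.' (not opp) -> no flip
Dir S: first cell '.' (not opp) -> no flip
Dir SE: first cell '.' (not opp) -> no flip
All flips: (3,3) (4,3)

Answer: ......
BBB...
..WB..
..WW..
..WWW.
......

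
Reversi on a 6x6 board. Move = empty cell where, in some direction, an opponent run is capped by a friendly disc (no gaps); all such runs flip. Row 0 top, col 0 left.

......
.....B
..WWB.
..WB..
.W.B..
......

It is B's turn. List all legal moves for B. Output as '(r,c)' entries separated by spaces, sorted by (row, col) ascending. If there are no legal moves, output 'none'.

Answer: (1,1) (1,3) (2,1) (3,1)

Derivation:
(1,1): flips 1 -> legal
(1,2): no bracket -> illegal
(1,3): flips 1 -> legal
(1,4): no bracket -> illegal
(2,1): flips 3 -> legal
(3,0): no bracket -> illegal
(3,1): flips 1 -> legal
(3,4): no bracket -> illegal
(4,0): no bracket -> illegal
(4,2): no bracket -> illegal
(5,0): no bracket -> illegal
(5,1): no bracket -> illegal
(5,2): no bracket -> illegal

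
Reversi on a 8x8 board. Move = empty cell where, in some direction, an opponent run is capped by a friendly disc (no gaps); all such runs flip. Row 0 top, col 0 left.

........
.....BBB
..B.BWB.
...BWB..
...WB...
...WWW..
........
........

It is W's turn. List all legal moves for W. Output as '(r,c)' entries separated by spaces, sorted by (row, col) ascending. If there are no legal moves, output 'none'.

Answer: (0,5) (0,7) (1,1) (1,4) (2,3) (2,7) (3,2) (3,6) (4,5)

Derivation:
(0,4): no bracket -> illegal
(0,5): flips 1 -> legal
(0,6): no bracket -> illegal
(0,7): flips 1 -> legal
(1,1): flips 3 -> legal
(1,2): no bracket -> illegal
(1,3): no bracket -> illegal
(1,4): flips 1 -> legal
(2,1): no bracket -> illegal
(2,3): flips 2 -> legal
(2,7): flips 1 -> legal
(3,1): no bracket -> illegal
(3,2): flips 1 -> legal
(3,6): flips 1 -> legal
(3,7): no bracket -> illegal
(4,2): no bracket -> illegal
(4,5): flips 2 -> legal
(4,6): no bracket -> illegal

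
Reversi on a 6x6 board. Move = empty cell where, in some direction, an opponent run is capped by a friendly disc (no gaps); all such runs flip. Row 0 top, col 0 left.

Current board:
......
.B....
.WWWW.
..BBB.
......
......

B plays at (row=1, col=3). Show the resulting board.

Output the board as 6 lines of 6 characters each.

Place B at (1,3); scan 8 dirs for brackets.
Dir NW: first cell '.' (not opp) -> no flip
Dir N: first cell '.' (not opp) -> no flip
Dir NE: first cell '.' (not opp) -> no flip
Dir W: first cell '.' (not opp) -> no flip
Dir E: first cell '.' (not opp) -> no flip
Dir SW: opp run (2,2), next='.' -> no flip
Dir S: opp run (2,3) capped by B -> flip
Dir SE: opp run (2,4), next='.' -> no flip
All flips: (2,3)

Answer: ......
.B.B..
.WWBW.
..BBB.
......
......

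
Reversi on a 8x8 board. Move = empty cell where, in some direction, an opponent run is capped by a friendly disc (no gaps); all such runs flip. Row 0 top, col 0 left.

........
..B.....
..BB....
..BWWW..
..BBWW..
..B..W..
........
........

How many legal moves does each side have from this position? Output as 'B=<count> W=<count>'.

-- B to move --
(2,4): flips 1 -> legal
(2,5): flips 1 -> legal
(2,6): no bracket -> illegal
(3,6): flips 3 -> legal
(4,6): flips 2 -> legal
(5,3): no bracket -> illegal
(5,4): no bracket -> illegal
(5,6): flips 2 -> legal
(6,4): no bracket -> illegal
(6,5): no bracket -> illegal
(6,6): flips 3 -> legal
B mobility = 6
-- W to move --
(0,1): flips 2 -> legal
(0,2): no bracket -> illegal
(0,3): no bracket -> illegal
(1,1): flips 1 -> legal
(1,3): flips 1 -> legal
(1,4): no bracket -> illegal
(2,1): no bracket -> illegal
(2,4): no bracket -> illegal
(3,1): flips 1 -> legal
(4,1): flips 2 -> legal
(5,1): flips 1 -> legal
(5,3): flips 1 -> legal
(5,4): no bracket -> illegal
(6,1): flips 2 -> legal
(6,2): no bracket -> illegal
(6,3): no bracket -> illegal
W mobility = 8

Answer: B=6 W=8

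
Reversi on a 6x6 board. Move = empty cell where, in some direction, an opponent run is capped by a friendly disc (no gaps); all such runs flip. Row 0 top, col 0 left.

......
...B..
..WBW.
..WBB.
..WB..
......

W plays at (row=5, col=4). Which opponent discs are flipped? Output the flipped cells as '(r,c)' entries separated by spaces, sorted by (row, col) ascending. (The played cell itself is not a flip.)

Dir NW: opp run (4,3) capped by W -> flip
Dir N: first cell '.' (not opp) -> no flip
Dir NE: first cell '.' (not opp) -> no flip
Dir W: first cell '.' (not opp) -> no flip
Dir E: first cell '.' (not opp) -> no flip
Dir SW: edge -> no flip
Dir S: edge -> no flip
Dir SE: edge -> no flip

Answer: (4,3)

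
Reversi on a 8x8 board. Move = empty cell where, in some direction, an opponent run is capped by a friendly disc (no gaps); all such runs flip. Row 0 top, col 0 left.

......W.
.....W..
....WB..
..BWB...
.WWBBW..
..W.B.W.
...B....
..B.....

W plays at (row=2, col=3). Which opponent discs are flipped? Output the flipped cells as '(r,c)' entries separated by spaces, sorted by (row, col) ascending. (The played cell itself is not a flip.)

Answer: (3,2) (3,4)

Derivation:
Dir NW: first cell '.' (not opp) -> no flip
Dir N: first cell '.' (not opp) -> no flip
Dir NE: first cell '.' (not opp) -> no flip
Dir W: first cell '.' (not opp) -> no flip
Dir E: first cell 'W' (not opp) -> no flip
Dir SW: opp run (3,2) capped by W -> flip
Dir S: first cell 'W' (not opp) -> no flip
Dir SE: opp run (3,4) capped by W -> flip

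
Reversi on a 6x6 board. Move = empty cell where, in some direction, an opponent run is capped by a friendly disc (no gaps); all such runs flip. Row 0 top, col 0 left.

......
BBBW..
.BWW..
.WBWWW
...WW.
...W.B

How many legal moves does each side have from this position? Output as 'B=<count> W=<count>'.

Answer: B=6 W=6

Derivation:
-- B to move --
(0,2): no bracket -> illegal
(0,3): no bracket -> illegal
(0,4): no bracket -> illegal
(1,4): flips 2 -> legal
(2,0): no bracket -> illegal
(2,4): flips 2 -> legal
(2,5): no bracket -> illegal
(3,0): flips 1 -> legal
(4,0): no bracket -> illegal
(4,1): flips 1 -> legal
(4,2): no bracket -> illegal
(4,5): flips 2 -> legal
(5,2): no bracket -> illegal
(5,4): flips 1 -> legal
B mobility = 6
-- W to move --
(0,0): flips 1 -> legal
(0,1): flips 3 -> legal
(0,2): flips 1 -> legal
(0,3): no bracket -> illegal
(2,0): flips 1 -> legal
(3,0): no bracket -> illegal
(4,1): flips 1 -> legal
(4,2): flips 1 -> legal
(4,5): no bracket -> illegal
(5,4): no bracket -> illegal
W mobility = 6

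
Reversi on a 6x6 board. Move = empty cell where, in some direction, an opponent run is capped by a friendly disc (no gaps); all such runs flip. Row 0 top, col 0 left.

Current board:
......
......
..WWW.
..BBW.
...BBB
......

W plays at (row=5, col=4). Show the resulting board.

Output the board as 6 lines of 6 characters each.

Place W at (5,4); scan 8 dirs for brackets.
Dir NW: opp run (4,3) (3,2), next='.' -> no flip
Dir N: opp run (4,4) capped by W -> flip
Dir NE: opp run (4,5), next=edge -> no flip
Dir W: first cell '.' (not opp) -> no flip
Dir E: first cell '.' (not opp) -> no flip
Dir SW: edge -> no flip
Dir S: edge -> no flip
Dir SE: edge -> no flip
All flips: (4,4)

Answer: ......
......
..WWW.
..BBW.
...BWB
....W.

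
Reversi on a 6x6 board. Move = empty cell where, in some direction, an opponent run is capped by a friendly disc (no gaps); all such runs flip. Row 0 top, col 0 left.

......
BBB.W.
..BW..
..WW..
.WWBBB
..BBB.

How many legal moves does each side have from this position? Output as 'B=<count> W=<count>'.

Answer: B=7 W=5

Derivation:
-- B to move --
(0,3): no bracket -> illegal
(0,4): no bracket -> illegal
(0,5): no bracket -> illegal
(1,3): flips 2 -> legal
(1,5): no bracket -> illegal
(2,1): flips 1 -> legal
(2,4): flips 1 -> legal
(2,5): no bracket -> illegal
(3,0): flips 1 -> legal
(3,1): flips 1 -> legal
(3,4): flips 1 -> legal
(4,0): flips 2 -> legal
(5,0): no bracket -> illegal
(5,1): no bracket -> illegal
B mobility = 7
-- W to move --
(0,0): flips 2 -> legal
(0,1): flips 1 -> legal
(0,2): flips 2 -> legal
(0,3): no bracket -> illegal
(1,3): no bracket -> illegal
(2,0): no bracket -> illegal
(2,1): flips 1 -> legal
(3,1): no bracket -> illegal
(3,4): no bracket -> illegal
(3,5): no bracket -> illegal
(5,1): no bracket -> illegal
(5,5): flips 1 -> legal
W mobility = 5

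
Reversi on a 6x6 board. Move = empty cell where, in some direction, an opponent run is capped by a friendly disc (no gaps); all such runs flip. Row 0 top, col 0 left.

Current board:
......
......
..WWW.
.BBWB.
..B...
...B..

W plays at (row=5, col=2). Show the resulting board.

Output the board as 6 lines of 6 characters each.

Answer: ......
......
..WWW.
.BWWB.
..W...
..WB..

Derivation:
Place W at (5,2); scan 8 dirs for brackets.
Dir NW: first cell '.' (not opp) -> no flip
Dir N: opp run (4,2) (3,2) capped by W -> flip
Dir NE: first cell '.' (not opp) -> no flip
Dir W: first cell '.' (not opp) -> no flip
Dir E: opp run (5,3), next='.' -> no flip
Dir SW: edge -> no flip
Dir S: edge -> no flip
Dir SE: edge -> no flip
All flips: (3,2) (4,2)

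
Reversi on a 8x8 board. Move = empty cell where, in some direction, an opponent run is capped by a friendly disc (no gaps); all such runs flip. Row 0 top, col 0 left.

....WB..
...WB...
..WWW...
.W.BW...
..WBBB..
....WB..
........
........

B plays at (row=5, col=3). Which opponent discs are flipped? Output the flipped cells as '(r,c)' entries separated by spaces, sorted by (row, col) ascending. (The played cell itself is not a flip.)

Answer: (5,4)

Derivation:
Dir NW: opp run (4,2) (3,1), next='.' -> no flip
Dir N: first cell 'B' (not opp) -> no flip
Dir NE: first cell 'B' (not opp) -> no flip
Dir W: first cell '.' (not opp) -> no flip
Dir E: opp run (5,4) capped by B -> flip
Dir SW: first cell '.' (not opp) -> no flip
Dir S: first cell '.' (not opp) -> no flip
Dir SE: first cell '.' (not opp) -> no flip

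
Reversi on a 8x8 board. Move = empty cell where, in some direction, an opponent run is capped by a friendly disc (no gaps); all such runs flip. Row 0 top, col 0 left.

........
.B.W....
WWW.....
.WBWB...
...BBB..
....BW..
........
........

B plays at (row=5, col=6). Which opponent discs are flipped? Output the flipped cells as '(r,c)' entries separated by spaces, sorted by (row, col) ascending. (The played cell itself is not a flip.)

Dir NW: first cell 'B' (not opp) -> no flip
Dir N: first cell '.' (not opp) -> no flip
Dir NE: first cell '.' (not opp) -> no flip
Dir W: opp run (5,5) capped by B -> flip
Dir E: first cell '.' (not opp) -> no flip
Dir SW: first cell '.' (not opp) -> no flip
Dir S: first cell '.' (not opp) -> no flip
Dir SE: first cell '.' (not opp) -> no flip

Answer: (5,5)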